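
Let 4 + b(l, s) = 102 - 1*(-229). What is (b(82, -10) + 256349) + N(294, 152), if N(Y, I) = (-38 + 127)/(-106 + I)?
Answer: 11807185/46 ≈ 2.5668e+5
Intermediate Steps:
b(l, s) = 327 (b(l, s) = -4 + (102 - 1*(-229)) = -4 + (102 + 229) = -4 + 331 = 327)
N(Y, I) = 89/(-106 + I)
(b(82, -10) + 256349) + N(294, 152) = (327 + 256349) + 89/(-106 + 152) = 256676 + 89/46 = 11807185/46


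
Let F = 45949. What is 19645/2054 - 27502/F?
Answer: 846178997/94379246 ≈ 8.9657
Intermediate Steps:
19645/2054 - 27502/F = 19645/2054 - 27502/45949 = 846178997/94379246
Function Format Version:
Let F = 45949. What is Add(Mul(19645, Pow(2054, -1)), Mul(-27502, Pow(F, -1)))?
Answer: Rational(846178997, 94379246) ≈ 8.9657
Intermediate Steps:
Add(Mul(19645, Pow(2054, -1)), Mul(-27502, Pow(F, -1))) = Add(Mul(19645, Pow(2054, -1)), Mul(-27502, Pow(45949, -1))) = Add(Mul(19645, Rational(1, 2054)), Mul(-27502, Rational(1, 45949))) = Add(Rational(19645, 2054), Rational(-27502, 45949)) = Rational(846178997, 94379246)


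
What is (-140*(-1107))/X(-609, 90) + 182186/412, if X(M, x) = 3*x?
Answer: 209337/206 ≈ 1016.2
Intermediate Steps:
(-140*(-1107))/X(-609, 90) + 182186/412 = (-140*(-1107))/((3*90)) + 182186/412 = 154980/270 + 182186*(1/412) = 154980*(1/270) + 91093/206 = 574 + 91093/206 = 209337/206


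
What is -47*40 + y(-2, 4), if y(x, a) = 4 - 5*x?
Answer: -1866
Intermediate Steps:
-47*40 + y(-2, 4) = -47*40 + (4 - 5*(-2)) = -1880 + (4 + 10) = -1880 + 14 = -1866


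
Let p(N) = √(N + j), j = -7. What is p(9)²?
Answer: 2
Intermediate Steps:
p(N) = √(-7 + N) (p(N) = √(N - 7) = √(-7 + N))
p(9)² = (√(-7 + 9))² = (√2)² = 2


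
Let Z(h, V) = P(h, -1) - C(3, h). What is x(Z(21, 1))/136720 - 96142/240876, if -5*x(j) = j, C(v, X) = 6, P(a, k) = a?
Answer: -3286314217/8233141680 ≈ -0.39916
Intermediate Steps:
Z(h, V) = -6 + h (Z(h, V) = h - 1*6 = h - 6 = -6 + h)
x(j) = -j/5
x(Z(21, 1))/136720 - 96142/240876 = -(-6 + 21)/5/136720 - 96142/240876 = -1/5*15*(1/136720) - 96142*1/240876 = -3*1/136720 - 48071/120438 = -3/136720 - 48071/120438 = -3286314217/8233141680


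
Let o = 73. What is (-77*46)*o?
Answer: -258566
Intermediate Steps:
(-77*46)*o = -77*46*73 = -3542*73 = -258566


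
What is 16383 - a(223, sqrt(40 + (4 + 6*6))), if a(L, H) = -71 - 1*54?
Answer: 16508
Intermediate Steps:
a(L, H) = -125 (a(L, H) = -71 - 54 = -125)
16383 - a(223, sqrt(40 + (4 + 6*6))) = 16383 - 1*(-125) = 16383 + 125 = 16508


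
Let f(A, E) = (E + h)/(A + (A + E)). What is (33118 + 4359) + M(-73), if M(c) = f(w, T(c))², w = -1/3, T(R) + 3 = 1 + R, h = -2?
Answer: 1931205694/51529 ≈ 37478.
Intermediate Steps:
T(R) = -2 + R (T(R) = -3 + (1 + R) = -2 + R)
w = -⅓ (w = -1*⅓ = -⅓ ≈ -0.33333)
f(A, E) = (-2 + E)/(E + 2*A) (f(A, E) = (E - 2)/(A + (A + E)) = (-2 + E)/(E + 2*A))
M(c) = (-4 + c)²/(-8/3 + c)² (M(c) = ((-2 + (-2 + c))/((-2 + c) + 2*(-⅓)))² = ((-4 + c)/((-2 + c) - ⅔))² = ((-4 + c)/(-8/3 + c))² = (-4 + c)²/(-8/3 + c)²)
(33118 + 4359) + M(-73) = (33118 + 4359) + 9*(-4 - 73)²/(-8 + 3*(-73))² = 37477 + 9*(-77)²/(-8 - 219)² = 37477 + 9*5929/(-227)² = 37477 + 9*(1/51529)*5929 = 37477 + 53361/51529 = 1931205694/51529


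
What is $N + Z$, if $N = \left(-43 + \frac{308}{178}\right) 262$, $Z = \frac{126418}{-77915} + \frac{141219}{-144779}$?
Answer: $- \frac{10858084105506533}{1003960564865} \approx -10815.0$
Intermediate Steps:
$Z = - \frac{29305750007}{11280455785}$ ($Z = 126418 \left(- \frac{1}{77915}\right) + 141219 \left(- \frac{1}{144779}\right) = - \frac{126418}{77915} - \frac{141219}{144779} = - \frac{29305750007}{11280455785} \approx -2.5979$)
$N = - \frac{962326}{89}$ ($N = \left(-43 + 308 \cdot \frac{1}{178}\right) 262 = \left(-43 + \frac{154}{89}\right) 262 = \left(- \frac{3673}{89}\right) 262 = - \frac{962326}{89} \approx -10813.0$)
$N + Z = - \frac{962326}{89} - \frac{29305750007}{11280455785} = - \frac{10858084105506533}{1003960564865}$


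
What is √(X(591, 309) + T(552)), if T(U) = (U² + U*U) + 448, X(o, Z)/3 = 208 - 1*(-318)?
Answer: √611434 ≈ 781.94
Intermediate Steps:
X(o, Z) = 1578 (X(o, Z) = 3*(208 - 1*(-318)) = 3*(208 + 318) = 3*526 = 1578)
T(U) = 448 + 2*U² (T(U) = (U² + U²) + 448 = 2*U² + 448 = 448 + 2*U²)
√(X(591, 309) + T(552)) = √(1578 + (448 + 2*552²)) = √(1578 + (448 + 2*304704)) = √(1578 + (448 + 609408)) = √(1578 + 609856) = √611434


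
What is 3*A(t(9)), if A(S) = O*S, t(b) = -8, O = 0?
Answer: 0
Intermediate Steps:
A(S) = 0 (A(S) = 0*S = 0)
3*A(t(9)) = 3*0 = 0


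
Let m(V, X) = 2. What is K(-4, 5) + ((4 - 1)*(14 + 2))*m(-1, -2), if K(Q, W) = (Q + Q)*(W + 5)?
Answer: 16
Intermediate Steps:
K(Q, W) = 2*Q*(5 + W) (K(Q, W) = (2*Q)*(5 + W) = 2*Q*(5 + W))
K(-4, 5) + ((4 - 1)*(14 + 2))*m(-1, -2) = 2*(-4)*(5 + 5) + ((4 - 1)*(14 + 2))*2 = 2*(-4)*10 + (3*16)*2 = -80 + 48*2 = -80 + 96 = 16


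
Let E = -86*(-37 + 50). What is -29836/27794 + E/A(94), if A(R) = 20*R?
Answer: -21791343/13063180 ≈ -1.6681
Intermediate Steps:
E = -1118 (E = -86*13 = -1118)
-29836/27794 + E/A(94) = -29836/27794 - 1118/(20*94) = -29836*1/27794 - 1118/1880 = -14918/13897 - 1118*1/1880 = -14918/13897 - 559/940 = -21791343/13063180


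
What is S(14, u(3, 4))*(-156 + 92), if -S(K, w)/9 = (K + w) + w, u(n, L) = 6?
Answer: 14976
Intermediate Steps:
S(K, w) = -18*w - 9*K (S(K, w) = -9*((K + w) + w) = -9*(K + 2*w) = -18*w - 9*K)
S(14, u(3, 4))*(-156 + 92) = (-18*6 - 9*14)*(-156 + 92) = (-108 - 126)*(-64) = -234*(-64) = 14976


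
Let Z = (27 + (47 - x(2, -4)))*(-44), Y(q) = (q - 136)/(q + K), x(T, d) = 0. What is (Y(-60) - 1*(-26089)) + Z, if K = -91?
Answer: 3447979/151 ≈ 22834.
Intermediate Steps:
Y(q) = (-136 + q)/(-91 + q) (Y(q) = (q - 136)/(q - 91) = (-136 + q)/(-91 + q))
Z = -3256 (Z = (27 + (47 - 1*0))*(-44) = (27 + (47 + 0))*(-44) = (27 + 47)*(-44) = 74*(-44) = -3256)
(Y(-60) - 1*(-26089)) + Z = ((-136 - 60)/(-91 - 60) - 1*(-26089)) - 3256 = (-196/(-151) + 26089) - 3256 = (-1/151*(-196) + 26089) - 3256 = (196/151 + 26089) - 3256 = 3939635/151 - 3256 = 3447979/151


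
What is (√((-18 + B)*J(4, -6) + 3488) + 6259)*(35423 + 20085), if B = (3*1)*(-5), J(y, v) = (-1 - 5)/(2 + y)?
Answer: 347424572 + 55508*√3521 ≈ 3.5072e+8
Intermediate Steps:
J(y, v) = -6/(2 + y)
B = -15 (B = 3*(-5) = -15)
(√((-18 + B)*J(4, -6) + 3488) + 6259)*(35423 + 20085) = (√((-18 - 15)*(-6/(2 + 4)) + 3488) + 6259)*(35423 + 20085) = (√(-(-198)/6 + 3488) + 6259)*55508 = (√(-33*(-1) + 3488) + 6259)*55508 = (√(33 + 3488) + 6259)*55508 = (√3521 + 6259)*55508 = (6259 + √3521)*55508 = 347424572 + 55508*√3521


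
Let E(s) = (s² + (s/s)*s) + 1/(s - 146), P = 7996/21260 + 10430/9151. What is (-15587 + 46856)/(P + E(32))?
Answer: 173376674278290/5863541013481 ≈ 29.569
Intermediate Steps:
P = 73728299/48637565 (P = 7996*(1/21260) + 10430*(1/9151) = 1999/5315 + 10430/9151 = 73728299/48637565 ≈ 1.5159)
E(s) = s + s² + 1/(-146 + s) (E(s) = (s² + 1*s) + 1/(-146 + s) = (s² + s) + 1/(-146 + s) = (s + s²) + 1/(-146 + s) = s + s² + 1/(-146 + s))
(-15587 + 46856)/(P + E(32)) = (-15587 + 46856)/(73728299/48637565 + (1 + 32³ - 146*32 - 145*32²)/(-146 + 32)) = 31269/(73728299/48637565 + (1 + 32768 - 4672 - 145*1024)/(-114)) = 31269/(73728299/48637565 - (1 + 32768 - 4672 - 148480)/114) = 31269/(73728299/48637565 - 1/114*(-120383)) = 31269/(73728299/48637565 + 120383/114) = 31269/(5863541013481/5544682410) = 31269*(5544682410/5863541013481) = 173376674278290/5863541013481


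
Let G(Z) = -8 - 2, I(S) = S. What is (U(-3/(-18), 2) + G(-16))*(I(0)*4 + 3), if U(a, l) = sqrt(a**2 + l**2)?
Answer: -30 + sqrt(145)/2 ≈ -23.979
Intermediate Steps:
G(Z) = -10
(U(-3/(-18), 2) + G(-16))*(I(0)*4 + 3) = (sqrt((-3/(-18))**2 + 2**2) - 10)*(0*4 + 3) = (sqrt((-3*(-1/18))**2 + 4) - 10)*(0 + 3) = (sqrt((1/6)**2 + 4) - 10)*3 = (sqrt(1/36 + 4) - 10)*3 = (sqrt(145/36) - 10)*3 = (sqrt(145)/6 - 10)*3 = (-10 + sqrt(145)/6)*3 = -30 + sqrt(145)/2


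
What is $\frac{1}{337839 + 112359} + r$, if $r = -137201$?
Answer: $- \frac{61767615797}{450198} \approx -1.372 \cdot 10^{5}$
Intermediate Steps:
$\frac{1}{337839 + 112359} + r = \frac{1}{337839 + 112359} - 137201 = \frac{1}{450198} - 137201 = - \frac{61767615797}{450198}$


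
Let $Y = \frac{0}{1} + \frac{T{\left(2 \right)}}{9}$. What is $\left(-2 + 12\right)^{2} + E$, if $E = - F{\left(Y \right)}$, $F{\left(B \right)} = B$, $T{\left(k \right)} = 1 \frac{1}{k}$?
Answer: $\frac{1799}{18} \approx 99.944$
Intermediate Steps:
$T{\left(k \right)} = \frac{1}{k}$
$Y = \frac{1}{18}$ ($Y = \frac{0}{1} + \frac{1}{2 \cdot 9} = 0 \cdot 1 + \frac{1}{2} \cdot \frac{1}{9} = 0 + \frac{1}{18} = \frac{1}{18} \approx 0.055556$)
$E = - \frac{1}{18}$ ($E = \left(-1\right) \frac{1}{18} = - \frac{1}{18} \approx -0.055556$)
$\left(-2 + 12\right)^{2} + E = \left(-2 + 12\right)^{2} - \frac{1}{18} = 10^{2} - \frac{1}{18} = 100 - \frac{1}{18} = \frac{1799}{18}$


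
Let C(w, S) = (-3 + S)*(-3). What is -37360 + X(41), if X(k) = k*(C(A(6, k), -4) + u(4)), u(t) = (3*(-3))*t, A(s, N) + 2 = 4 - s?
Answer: -37975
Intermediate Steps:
A(s, N) = 2 - s (A(s, N) = -2 + (4 - s) = 2 - s)
C(w, S) = 9 - 3*S
u(t) = -9*t
X(k) = -15*k (X(k) = k*((9 - 3*(-4)) - 9*4) = k*((9 + 12) - 36) = k*(21 - 36) = k*(-15) = -15*k)
-37360 + X(41) = -37360 - 15*41 = -37360 - 615 = -37975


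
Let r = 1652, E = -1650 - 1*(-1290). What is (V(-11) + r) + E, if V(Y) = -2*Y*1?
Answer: 1314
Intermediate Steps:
E = -360 (E = -1650 + 1290 = -360)
V(Y) = -2*Y
(V(-11) + r) + E = (-2*(-11) + 1652) - 360 = (22 + 1652) - 360 = 1674 - 360 = 1314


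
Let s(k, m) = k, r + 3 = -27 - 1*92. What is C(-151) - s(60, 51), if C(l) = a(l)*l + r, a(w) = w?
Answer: 22619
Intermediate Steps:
r = -122 (r = -3 + (-27 - 1*92) = -3 + (-27 - 92) = -3 - 119 = -122)
C(l) = -122 + l² (C(l) = l*l - 122 = l² - 122 = -122 + l²)
C(-151) - s(60, 51) = (-122 + (-151)²) - 1*60 = (-122 + 22801) - 60 = 22679 - 60 = 22619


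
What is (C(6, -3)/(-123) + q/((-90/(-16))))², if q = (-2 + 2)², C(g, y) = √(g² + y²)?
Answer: 5/1681 ≈ 0.0029744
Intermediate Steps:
q = 0 (q = 0² = 0)
(C(6, -3)/(-123) + q/((-90/(-16))))² = (√(6² + (-3)²)/(-123) + 0/((-90/(-16))))² = (√(36 + 9)*(-1/123) + 0/((-90*(-1/16))))² = (√45*(-1/123) + 0/(45/8))² = ((3*√5)*(-1/123) + 0*(8/45))² = (-√5/41 + 0)² = (-√5/41)² = 5/1681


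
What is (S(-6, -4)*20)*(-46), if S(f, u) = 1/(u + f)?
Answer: 92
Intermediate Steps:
S(f, u) = 1/(f + u)
(S(-6, -4)*20)*(-46) = (20/(-6 - 4))*(-46) = (20/(-10))*(-46) = -⅒*20*(-46) = -2*(-46) = 92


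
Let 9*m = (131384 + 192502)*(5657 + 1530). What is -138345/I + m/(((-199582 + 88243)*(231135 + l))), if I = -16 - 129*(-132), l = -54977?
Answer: -4076693761223699/500491055431116 ≈ -8.1454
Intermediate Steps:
I = 17012 (I = -16 + 17028 = 17012)
m = 775922894/3 (m = ((131384 + 192502)*(5657 + 1530))/9 = (323886*7187)/9 = (1/9)*2327768682 = 775922894/3 ≈ 2.5864e+8)
-138345/I + m/(((-199582 + 88243)*(231135 + l))) = -138345/17012 + 775922894/(3*(((-199582 + 88243)*(231135 - 54977)))) = -138345*1/17012 + 775922894/(3*((-111339*176158))) = -138345/17012 + (775922894/3)/(-19613255562) = -138345/17012 + (775922894/3)*(-1/19613255562) = -138345/17012 - 387961447/29419883343 = -4076693761223699/500491055431116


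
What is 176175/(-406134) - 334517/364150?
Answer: -617323622/456462025 ≈ -1.3524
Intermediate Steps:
176175/(-406134) - 334517/364150 = 176175*(-1/406134) - 334517*1/364150 = -2175/5014 - 334517/364150 = -617323622/456462025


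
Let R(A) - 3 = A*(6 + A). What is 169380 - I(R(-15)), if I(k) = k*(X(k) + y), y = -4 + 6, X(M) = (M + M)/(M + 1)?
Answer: 23467368/139 ≈ 1.6883e+5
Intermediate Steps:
X(M) = 2*M/(1 + M) (X(M) = (2*M)/(1 + M) = 2*M/(1 + M))
y = 2
R(A) = 3 + A*(6 + A)
I(k) = k*(2 + 2*k/(1 + k)) (I(k) = k*(2*k/(1 + k) + 2) = k*(2 + 2*k/(1 + k)))
169380 - I(R(-15)) = 169380 - 2*(3 + (-15)² + 6*(-15))*(1 + 2*(3 + (-15)² + 6*(-15)))/(1 + (3 + (-15)² + 6*(-15))) = 169380 - 2*(3 + 225 - 90)*(1 + 2*(3 + 225 - 90))/(1 + (3 + 225 - 90)) = 169380 - 2*138*(1 + 2*138)/(1 + 138) = 169380 - 2*138*(1 + 276)/139 = 169380 - 2*138*277/139 = 169380 - 1*76452/139 = 169380 - 76452/139 = 23467368/139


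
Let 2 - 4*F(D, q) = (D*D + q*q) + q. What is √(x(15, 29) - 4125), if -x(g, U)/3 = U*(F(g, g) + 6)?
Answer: √21693/2 ≈ 73.643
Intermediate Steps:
F(D, q) = ½ - q/4 - D²/4 - q²/4 (F(D, q) = ½ - ((D*D + q*q) + q)/4 = ½ - ((D² + q²) + q)/4 = ½ - (q + D² + q²)/4 = ½ + (-q/4 - D²/4 - q²/4) = ½ - q/4 - D²/4 - q²/4)
x(g, U) = -3*U*(13/2 - g²/2 - g/4) (x(g, U) = -3*U*((½ - g/4 - g²/4 - g²/4) + 6) = -3*U*((½ - g²/2 - g/4) + 6) = -3*U*(13/2 - g²/2 - g/4))
√(x(15, 29) - 4125) = √((¾)*29*(-26 + 15 + 2*15²) - 4125) = √((¾)*29*(-26 + 15 + 2*225) - 4125) = √((¾)*29*(-26 + 15 + 450) - 4125) = √((¾)*29*439 - 4125) = √(38193/4 - 4125) = √(21693/4) = √21693/2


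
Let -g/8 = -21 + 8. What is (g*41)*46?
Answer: 196144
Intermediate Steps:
g = 104 (g = -8*(-21 + 8) = -8*(-13) = 104)
(g*41)*46 = (104*41)*46 = 4264*46 = 196144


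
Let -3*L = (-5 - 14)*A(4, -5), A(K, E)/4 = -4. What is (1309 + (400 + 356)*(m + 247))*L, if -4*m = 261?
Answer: -42168448/3 ≈ -1.4056e+7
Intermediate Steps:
m = -261/4 (m = -1/4*261 = -261/4 ≈ -65.250)
A(K, E) = -16 (A(K, E) = 4*(-4) = -16)
L = -304/3 (L = -(-5 - 14)*(-16)/3 = -(-19)*(-16)/3 = -1/3*304 = -304/3 ≈ -101.33)
(1309 + (400 + 356)*(m + 247))*L = (1309 + (400 + 356)*(-261/4 + 247))*(-304/3) = (1309 + 756*(727/4))*(-304/3) = (1309 + 137403)*(-304/3) = 138712*(-304/3) = -42168448/3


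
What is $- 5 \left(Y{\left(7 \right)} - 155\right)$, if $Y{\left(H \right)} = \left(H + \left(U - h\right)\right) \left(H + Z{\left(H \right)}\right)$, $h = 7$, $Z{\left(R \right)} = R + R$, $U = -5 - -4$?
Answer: $880$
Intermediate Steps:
$U = -1$ ($U = -5 + 4 = -1$)
$Z{\left(R \right)} = 2 R$
$Y{\left(H \right)} = 3 H \left(-8 + H\right)$ ($Y{\left(H \right)} = \left(H - 8\right) \left(H + 2 H\right) = \left(H - 8\right) 3 H = \left(-8 + H\right) 3 H = 3 H \left(-8 + H\right)$)
$- 5 \left(Y{\left(7 \right)} - 155\right) = - 5 \left(3 \cdot 7 \left(-8 + 7\right) - 155\right) = - 5 \left(3 \cdot 7 \left(-1\right) - 155\right) = - 5 \left(-21 - 155\right) = \left(-5\right) \left(-176\right) = 880$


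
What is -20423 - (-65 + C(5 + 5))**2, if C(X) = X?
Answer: -23448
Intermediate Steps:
-20423 - (-65 + C(5 + 5))**2 = -20423 - (-65 + (5 + 5))**2 = -20423 - (-65 + 10)**2 = -20423 - 1*(-55)**2 = -20423 - 1*3025 = -20423 - 3025 = -23448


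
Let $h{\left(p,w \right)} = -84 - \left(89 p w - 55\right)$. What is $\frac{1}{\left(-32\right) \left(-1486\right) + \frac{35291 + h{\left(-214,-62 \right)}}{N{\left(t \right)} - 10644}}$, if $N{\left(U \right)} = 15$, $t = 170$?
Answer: $\frac{10629}{506575798} \approx 2.0982 \cdot 10^{-5}$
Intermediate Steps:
$h{\left(p,w \right)} = -29 - 89 p w$ ($h{\left(p,w \right)} = -84 - \left(89 p w - 55\right) = -84 - \left(-55 + 89 p w\right) = -29 - 89 p w$)
$\frac{1}{\left(-32\right) \left(-1486\right) + \frac{35291 + h{\left(-214,-62 \right)}}{N{\left(t \right)} - 10644}} = \frac{1}{\left(-32\right) \left(-1486\right) + \frac{35291 - \left(29 - -1180852\right)}{15 - 10644}} = \frac{1}{47552 + \frac{35291 - 1180881}{-10629}} = \frac{1}{47552 + \left(35291 - 1180881\right) \left(- \frac{1}{10629}\right)} = \frac{1}{47552 - - \frac{1145590}{10629}} = \frac{1}{47552 + \frac{1145590}{10629}} = \frac{1}{\frac{506575798}{10629}} = \frac{10629}{506575798}$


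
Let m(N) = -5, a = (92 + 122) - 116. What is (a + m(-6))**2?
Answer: 8649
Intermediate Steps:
a = 98 (a = 214 - 116 = 98)
(a + m(-6))**2 = (98 - 5)**2 = 93**2 = 8649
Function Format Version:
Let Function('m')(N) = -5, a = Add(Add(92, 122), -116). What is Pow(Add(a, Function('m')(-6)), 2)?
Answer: 8649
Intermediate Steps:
a = 98 (a = Add(214, -116) = 98)
Pow(Add(a, Function('m')(-6)), 2) = Pow(Add(98, -5), 2) = Pow(93, 2) = 8649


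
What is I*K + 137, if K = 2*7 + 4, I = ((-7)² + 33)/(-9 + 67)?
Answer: 4711/29 ≈ 162.45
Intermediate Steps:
I = 41/29 (I = (49 + 33)/58 = 82*(1/58) = 41/29 ≈ 1.4138)
K = 18 (K = 14 + 4 = 18)
I*K + 137 = (41/29)*18 + 137 = 738/29 + 137 = 4711/29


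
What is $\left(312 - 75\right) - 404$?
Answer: $-167$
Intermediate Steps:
$\left(312 - 75\right) - 404 = 237 - 404 = -167$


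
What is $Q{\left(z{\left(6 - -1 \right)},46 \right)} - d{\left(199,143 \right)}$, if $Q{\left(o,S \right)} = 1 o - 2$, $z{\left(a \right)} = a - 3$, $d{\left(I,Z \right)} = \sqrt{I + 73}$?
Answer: $2 - 4 \sqrt{17} \approx -14.492$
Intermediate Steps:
$d{\left(I,Z \right)} = \sqrt{73 + I}$
$z{\left(a \right)} = -3 + a$
$Q{\left(o,S \right)} = -2 + o$ ($Q{\left(o,S \right)} = o - 2 = -2 + o$)
$Q{\left(z{\left(6 - -1 \right)},46 \right)} - d{\left(199,143 \right)} = \left(-2 + \left(-3 + \left(6 - -1\right)\right)\right) - \sqrt{73 + 199} = \left(-2 + \left(-3 + \left(6 + 1\right)\right)\right) - \sqrt{272} = \left(-2 + \left(-3 + 7\right)\right) - 4 \sqrt{17} = \left(-2 + 4\right) - 4 \sqrt{17} = 2 - 4 \sqrt{17}$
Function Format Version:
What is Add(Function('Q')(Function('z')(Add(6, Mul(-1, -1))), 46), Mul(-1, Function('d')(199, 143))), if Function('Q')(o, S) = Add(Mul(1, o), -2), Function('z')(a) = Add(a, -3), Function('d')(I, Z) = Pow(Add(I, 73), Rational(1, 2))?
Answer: Add(2, Mul(-4, Pow(17, Rational(1, 2)))) ≈ -14.492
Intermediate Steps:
Function('d')(I, Z) = Pow(Add(73, I), Rational(1, 2))
Function('z')(a) = Add(-3, a)
Function('Q')(o, S) = Add(-2, o) (Function('Q')(o, S) = Add(o, -2) = Add(-2, o))
Add(Function('Q')(Function('z')(Add(6, Mul(-1, -1))), 46), Mul(-1, Function('d')(199, 143))) = Add(Add(-2, Add(-3, Add(6, Mul(-1, -1)))), Mul(-1, Pow(Add(73, 199), Rational(1, 2)))) = Add(Add(-2, Add(-3, Add(6, 1))), Mul(-1, Pow(272, Rational(1, 2)))) = Add(Add(-2, Add(-3, 7)), Mul(-1, Mul(4, Pow(17, Rational(1, 2))))) = Add(Add(-2, 4), Mul(-4, Pow(17, Rational(1, 2)))) = Add(2, Mul(-4, Pow(17, Rational(1, 2))))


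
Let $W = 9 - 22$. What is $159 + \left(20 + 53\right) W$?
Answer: $-790$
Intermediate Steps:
$W = -13$ ($W = 9 - 22 = -13$)
$159 + \left(20 + 53\right) W = 159 + \left(20 + 53\right) \left(-13\right) = 159 + 73 \left(-13\right) = 159 - 949 = -790$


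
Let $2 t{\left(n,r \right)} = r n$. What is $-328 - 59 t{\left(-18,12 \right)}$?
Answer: $6044$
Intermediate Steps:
$t{\left(n,r \right)} = \frac{n r}{2}$ ($t{\left(n,r \right)} = \frac{r n}{2} = \frac{n r}{2}$)
$-328 - 59 t{\left(-18,12 \right)} = -328 - 59 \cdot \frac{1}{2} \left(-18\right) 12 = -328 - -6372 = -328 + 6372 = 6044$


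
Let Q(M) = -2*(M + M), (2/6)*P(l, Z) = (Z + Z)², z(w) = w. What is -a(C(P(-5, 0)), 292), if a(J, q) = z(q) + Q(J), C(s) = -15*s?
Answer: -292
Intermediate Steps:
P(l, Z) = 12*Z² (P(l, Z) = 3*(Z + Z)² = 3*(2*Z)² = 3*(4*Z²) = 12*Z²)
Q(M) = -4*M
a(J, q) = q - 4*J
-a(C(P(-5, 0)), 292) = -(292 - (-60)*12*0²) = -(292 - (-60)*12*0) = -(292 - (-60)*0) = -(292 - 4*0) = -(292 + 0) = -1*292 = -292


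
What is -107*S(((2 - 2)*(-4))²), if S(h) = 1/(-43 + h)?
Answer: 107/43 ≈ 2.4884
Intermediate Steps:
-107*S(((2 - 2)*(-4))²) = -107/(-43 + ((2 - 2)*(-4))²) = -107/(-43 + (0*(-4))²) = -107/(-43 + 0²) = -107/(-43 + 0) = -107/(-43) = -107*(-1/43) = 107/43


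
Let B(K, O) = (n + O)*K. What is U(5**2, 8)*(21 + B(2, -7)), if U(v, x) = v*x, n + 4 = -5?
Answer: -2200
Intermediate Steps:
n = -9 (n = -4 - 5 = -9)
B(K, O) = K*(-9 + O) (B(K, O) = (-9 + O)*K = K*(-9 + O))
U(5**2, 8)*(21 + B(2, -7)) = (5**2*8)*(21 + 2*(-9 - 7)) = (25*8)*(21 + 2*(-16)) = 200*(21 - 32) = 200*(-11) = -2200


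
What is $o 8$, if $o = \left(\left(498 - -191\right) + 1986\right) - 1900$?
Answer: $6200$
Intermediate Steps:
$o = 775$ ($o = \left(\left(498 + 191\right) + 1986\right) - 1900 = \left(689 + 1986\right) - 1900 = 2675 - 1900 = 775$)
$o 8 = 775 \cdot 8 = 6200$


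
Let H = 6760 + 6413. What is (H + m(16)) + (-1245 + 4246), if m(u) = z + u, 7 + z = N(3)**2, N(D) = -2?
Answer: 16187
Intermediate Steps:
z = -3 (z = -7 + (-2)**2 = -7 + 4 = -3)
m(u) = -3 + u
H = 13173
(H + m(16)) + (-1245 + 4246) = (13173 + (-3 + 16)) + (-1245 + 4246) = (13173 + 13) + 3001 = 13186 + 3001 = 16187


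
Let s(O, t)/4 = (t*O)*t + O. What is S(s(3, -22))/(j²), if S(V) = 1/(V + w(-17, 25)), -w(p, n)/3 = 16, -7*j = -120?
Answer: 49/83116800 ≈ 5.8953e-7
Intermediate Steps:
j = 120/7 (j = -⅐*(-120) = 120/7 ≈ 17.143)
w(p, n) = -48 (w(p, n) = -3*16 = -48)
s(O, t) = 4*O + 4*O*t² (s(O, t) = 4*((t*O)*t + O) = 4*((O*t)*t + O) = 4*(O*t² + O) = 4*(O + O*t²) = 4*O + 4*O*t²)
S(V) = 1/(-48 + V) (S(V) = 1/(V - 48) = 1/(-48 + V))
S(s(3, -22))/(j²) = 1/((-48 + 4*3*(1 + (-22)²))*((120/7)²)) = 1/((-48 + 4*3*(1 + 484))*(14400/49)) = (49/14400)/(-48 + 4*3*485) = (49/14400)/(-48 + 5820) = (49/14400)/5772 = (1/5772)*(49/14400) = 49/83116800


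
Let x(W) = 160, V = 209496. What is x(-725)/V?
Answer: 20/26187 ≈ 0.00076374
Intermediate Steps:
x(-725)/V = 160/209496 = 160*(1/209496) = 20/26187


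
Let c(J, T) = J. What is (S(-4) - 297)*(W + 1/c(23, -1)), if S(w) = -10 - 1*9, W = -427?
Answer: 3103120/23 ≈ 1.3492e+5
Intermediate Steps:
S(w) = -19 (S(w) = -10 - 9 = -19)
(S(-4) - 297)*(W + 1/c(23, -1)) = (-19 - 297)*(-427 + 1/23) = -316*(-427 + 1/23) = -316*(-9820/23) = 3103120/23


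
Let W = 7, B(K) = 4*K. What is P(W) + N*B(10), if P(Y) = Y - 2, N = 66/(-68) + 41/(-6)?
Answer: -15665/51 ≈ -307.16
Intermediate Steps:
N = -398/51 (N = 66*(-1/68) + 41*(-1/6) = -33/34 - 41/6 = -398/51 ≈ -7.8039)
P(Y) = -2 + Y
P(W) + N*B(10) = (-2 + 7) - 1592*10/51 = 5 - 398/51*40 = 5 - 15920/51 = -15665/51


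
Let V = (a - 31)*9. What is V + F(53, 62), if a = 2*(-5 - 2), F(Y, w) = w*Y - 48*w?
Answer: -95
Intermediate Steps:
F(Y, w) = -48*w + Y*w (F(Y, w) = Y*w - 48*w = -48*w + Y*w)
a = -14 (a = 2*(-7) = -14)
V = -405 (V = (-14 - 31)*9 = -45*9 = -405)
V + F(53, 62) = -405 + 62*(-48 + 53) = -405 + 62*5 = -405 + 310 = -95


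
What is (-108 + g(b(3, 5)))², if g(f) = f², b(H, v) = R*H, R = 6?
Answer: 46656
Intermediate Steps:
b(H, v) = 6*H
(-108 + g(b(3, 5)))² = (-108 + (6*3)²)² = (-108 + 18²)² = (-108 + 324)² = 216² = 46656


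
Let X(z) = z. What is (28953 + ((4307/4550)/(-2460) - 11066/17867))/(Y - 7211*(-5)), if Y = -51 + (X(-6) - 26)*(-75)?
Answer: 5790051349751831/7680236651724000 ≈ 0.75389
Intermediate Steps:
Y = 2349 (Y = -51 + (-6 - 26)*(-75) = -51 - 32*(-75) = -51 + 2400 = 2349)
(28953 + ((4307/4550)/(-2460) - 11066/17867))/(Y - 7211*(-5)) = (28953 + ((4307/4550)/(-2460) - 11066/17867))/(2349 - 7211*(-5)) = (28953 + ((4307*(1/4550))*(-1/2460) - 11066*1/17867))/(2349 + 36055) = (28953 + ((4307/4550)*(-1/2460) - 11066/17867))/38404 = (28953 + (-4307/11193000 - 11066/17867))*(1/38404) = (28953 - 123938691169/199985331000)*(1/38404) = (5790051349751831/199985331000)*(1/38404) = 5790051349751831/7680236651724000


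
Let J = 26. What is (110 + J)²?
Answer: 18496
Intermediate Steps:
(110 + J)² = (110 + 26)² = 136² = 18496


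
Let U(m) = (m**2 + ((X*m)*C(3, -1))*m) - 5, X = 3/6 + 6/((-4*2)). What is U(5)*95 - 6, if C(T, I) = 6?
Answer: -3337/2 ≈ -1668.5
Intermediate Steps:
X = -1/4 (X = 3*(1/6) + 6/(-8) = 1/2 + 6*(-1/8) = 1/2 - 3/4 = -1/4 ≈ -0.25000)
U(m) = -5 - m**2/2 (U(m) = (m**2 + (-m/4*6)*m) - 5 = (m**2 + (-3*m/2)*m) - 5 = (m**2 - 3*m**2/2) - 5 = -m**2/2 - 5 = -5 - m**2/2)
U(5)*95 - 6 = (-5 - 1/2*5**2)*95 - 6 = (-5 - 1/2*25)*95 - 6 = (-5 - 25/2)*95 - 6 = -35/2*95 - 6 = -3325/2 - 6 = -3337/2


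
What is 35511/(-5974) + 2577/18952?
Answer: -30993/5336 ≈ -5.8083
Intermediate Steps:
35511/(-5974) + 2577/18952 = 35511*(-1/5974) + 2577*(1/18952) = -35511/5974 + 2577/18952 = -30993/5336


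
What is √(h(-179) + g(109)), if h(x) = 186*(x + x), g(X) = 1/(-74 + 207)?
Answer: I*√1177874999/133 ≈ 258.05*I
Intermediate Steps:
g(X) = 1/133
h(x) = 372*x (h(x) = 186*(2*x) = 372*x)
√(h(-179) + g(109)) = √(372*(-179) + 1/133) = √(-66588 + 1/133) = √(-8856203/133) = I*√1177874999/133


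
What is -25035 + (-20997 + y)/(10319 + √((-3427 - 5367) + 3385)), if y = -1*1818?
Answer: 15*(-5007*√601 + 17223932*I)/(-10319*I + 3*√601) ≈ -25037.0 + 0.015757*I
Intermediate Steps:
y = -1818
-25035 + (-20997 + y)/(10319 + √((-3427 - 5367) + 3385)) = -25035 + (-20997 - 1818)/(10319 + √((-3427 - 5367) + 3385)) = -25035 - 22815/(10319 + √(-8794 + 3385)) = -25035 - 22815/(10319 + √(-5409)) = -25035 - 22815/(10319 + 3*I*√601)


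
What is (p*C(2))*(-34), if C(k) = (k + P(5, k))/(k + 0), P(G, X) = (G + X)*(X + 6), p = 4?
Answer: -3944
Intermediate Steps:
P(G, X) = (6 + X)*(G + X) (P(G, X) = (G + X)*(6 + X) = (6 + X)*(G + X))
C(k) = (30 + k**2 + 12*k)/k (C(k) = (k + (k**2 + 6*5 + 6*k + 5*k))/(k + 0) = (k + (k**2 + 30 + 6*k + 5*k))/k = (k + (30 + k**2 + 11*k))/k = (30 + k**2 + 12*k)/k)
(p*C(2))*(-34) = (4*(12 + 2 + 30/2))*(-34) = (4*(12 + 2 + 30*(1/2)))*(-34) = (4*(12 + 2 + 15))*(-34) = (4*29)*(-34) = 116*(-34) = -3944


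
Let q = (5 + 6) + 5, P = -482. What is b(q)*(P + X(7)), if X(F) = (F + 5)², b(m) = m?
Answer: -5408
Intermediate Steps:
q = 16 (q = 11 + 5 = 16)
X(F) = (5 + F)²
b(q)*(P + X(7)) = 16*(-482 + (5 + 7)²) = 16*(-482 + 12²) = 16*(-482 + 144) = 16*(-338) = -5408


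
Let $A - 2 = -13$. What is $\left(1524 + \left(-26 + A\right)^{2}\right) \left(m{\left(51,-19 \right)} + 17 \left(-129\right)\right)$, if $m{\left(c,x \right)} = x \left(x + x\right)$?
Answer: $-4255603$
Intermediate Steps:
$A = -11$ ($A = 2 - 13 = -11$)
$m{\left(c,x \right)} = 2 x^{2}$ ($m{\left(c,x \right)} = x 2 x = 2 x^{2}$)
$\left(1524 + \left(-26 + A\right)^{2}\right) \left(m{\left(51,-19 \right)} + 17 \left(-129\right)\right) = \left(1524 + \left(-26 - 11\right)^{2}\right) \left(2 \left(-19\right)^{2} + 17 \left(-129\right)\right) = \left(1524 + \left(-37\right)^{2}\right) \left(2 \cdot 361 - 2193\right) = \left(1524 + 1369\right) \left(722 - 2193\right) = 2893 \left(-1471\right) = -4255603$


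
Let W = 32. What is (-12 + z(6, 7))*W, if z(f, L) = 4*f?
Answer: 384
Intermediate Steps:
(-12 + z(6, 7))*W = (-12 + 4*6)*32 = (-12 + 24)*32 = 12*32 = 384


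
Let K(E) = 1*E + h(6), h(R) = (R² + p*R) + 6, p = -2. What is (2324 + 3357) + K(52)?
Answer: 5763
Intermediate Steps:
h(R) = 6 + R² - 2*R (h(R) = (R² - 2*R) + 6 = 6 + R² - 2*R)
K(E) = 30 + E (K(E) = 1*E + (6 + 6² - 2*6) = E + (6 + 36 - 12) = E + 30 = 30 + E)
(2324 + 3357) + K(52) = (2324 + 3357) + (30 + 52) = 5681 + 82 = 5763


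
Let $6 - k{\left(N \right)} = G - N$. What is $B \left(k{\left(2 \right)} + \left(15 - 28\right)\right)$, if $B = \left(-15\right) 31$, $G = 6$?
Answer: $5115$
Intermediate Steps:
$B = -465$
$k{\left(N \right)} = N$ ($k{\left(N \right)} = 6 - \left(6 - N\right) = 6 + \left(-6 + N\right) = N$)
$B \left(k{\left(2 \right)} + \left(15 - 28\right)\right) = - 465 \left(2 + \left(15 - 28\right)\right) = - 465 \left(2 - 13\right) = \left(-465\right) \left(-11\right) = 5115$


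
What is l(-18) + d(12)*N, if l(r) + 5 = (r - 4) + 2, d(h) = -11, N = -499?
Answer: 5464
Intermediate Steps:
l(r) = -7 + r (l(r) = -5 + ((r - 4) + 2) = -5 + ((-4 + r) + 2) = -5 + (-2 + r) = -7 + r)
l(-18) + d(12)*N = (-7 - 18) - 11*(-499) = -25 + 5489 = 5464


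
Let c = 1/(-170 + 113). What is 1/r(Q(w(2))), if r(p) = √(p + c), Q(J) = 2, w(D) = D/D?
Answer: √6441/113 ≈ 0.71023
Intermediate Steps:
w(D) = 1
c = -1/57 (c = 1/(-57) = -1/57 ≈ -0.017544)
r(p) = √(-1/57 + p) (r(p) = √(p - 1/57) = √(-1/57 + p))
1/r(Q(w(2))) = 1/(√(-57 + 3249*2)/57) = 1/(√(-57 + 6498)/57) = 1/(√6441/57) = √6441/113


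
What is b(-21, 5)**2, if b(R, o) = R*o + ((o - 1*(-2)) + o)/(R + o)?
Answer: 178929/16 ≈ 11183.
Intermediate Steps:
b(R, o) = R*o + (2 + 2*o)/(R + o) (b(R, o) = R*o + ((o + 2) + o)/(R + o) = R*o + ((2 + o) + o)/(R + o) = R*o + (2 + 2*o)/(R + o))
b(-21, 5)**2 = ((2 + 2*5 - 21*5**2 + 5*(-21)**2)/(-21 + 5))**2 = ((2 + 10 - 21*25 + 5*441)/(-16))**2 = (-(2 + 10 - 525 + 2205)/16)**2 = (-1/16*1692)**2 = (-423/4)**2 = 178929/16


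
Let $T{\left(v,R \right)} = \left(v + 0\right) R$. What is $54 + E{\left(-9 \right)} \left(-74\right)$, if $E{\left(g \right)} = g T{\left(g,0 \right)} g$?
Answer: $54$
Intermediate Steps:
$T{\left(v,R \right)} = R v$ ($T{\left(v,R \right)} = v R = R v$)
$E{\left(g \right)} = 0$ ($E{\left(g \right)} = g 0 g g = g 0 g = 0 g = 0$)
$54 + E{\left(-9 \right)} \left(-74\right) = 54 + 0 \left(-74\right) = 54 + 0 = 54$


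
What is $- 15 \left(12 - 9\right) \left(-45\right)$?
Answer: $2025$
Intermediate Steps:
$- 15 \left(12 - 9\right) \left(-45\right) = \left(-15\right) 3 \left(-45\right) = \left(-45\right) \left(-45\right) = 2025$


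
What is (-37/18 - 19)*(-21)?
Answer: 2653/6 ≈ 442.17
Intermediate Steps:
(-37/18 - 19)*(-21) = -379/18*(-21) = 2653/6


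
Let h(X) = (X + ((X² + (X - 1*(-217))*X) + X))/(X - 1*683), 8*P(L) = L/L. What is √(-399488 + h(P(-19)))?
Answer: I*√5298874880371/3642 ≈ 632.05*I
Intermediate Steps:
P(L) = ⅛ (P(L) = (L/L)/8 = (⅛)*1 = ⅛)
h(X) = (X² + 2*X + X*(217 + X))/(-683 + X) (h(X) = (X + ((X² + (X + 217)*X) + X))/(X - 683) = (X + ((X² + (217 + X)*X) + X))/(-683 + X) = (X + ((X² + X*(217 + X)) + X))/(-683 + X) = (X + (X + X² + X*(217 + X)))/(-683 + X) = (X² + 2*X + X*(217 + X))/(-683 + X))
√(-399488 + h(P(-19))) = √(-399488 + (219 + 2*(⅛))/(8*(-683 + ⅛))) = √(-399488 + (219 + ¼)/(8*(-5463/8))) = √(-399488 + (⅛)*(-8/5463)*(877/4)) = √(-399488 - 877/21852) = √(-8729612653/21852) = I*√5298874880371/3642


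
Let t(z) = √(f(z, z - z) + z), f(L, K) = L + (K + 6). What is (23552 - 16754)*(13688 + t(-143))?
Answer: 93051024 + 13596*I*√70 ≈ 9.3051e+7 + 1.1375e+5*I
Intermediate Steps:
f(L, K) = 6 + K + L (f(L, K) = L + (6 + K) = 6 + K + L)
t(z) = √(6 + 2*z) (t(z) = √((6 + (z - z) + z) + z) = √((6 + 0 + z) + z) = √((6 + z) + z) = √(6 + 2*z))
(23552 - 16754)*(13688 + t(-143)) = (23552 - 16754)*(13688 + √(6 + 2*(-143))) = 6798*(13688 + √(6 - 286)) = 6798*(13688 + √(-280)) = 6798*(13688 + 2*I*√70) = 93051024 + 13596*I*√70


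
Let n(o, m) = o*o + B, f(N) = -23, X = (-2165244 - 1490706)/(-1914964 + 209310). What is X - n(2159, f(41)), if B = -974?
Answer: -3974433809914/852827 ≈ -4.6603e+6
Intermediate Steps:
X = 1827975/852827 (X = -3655950/(-1705654) = -3655950*(-1/1705654) = 1827975/852827 ≈ 2.1434)
n(o, m) = -974 + o**2 (n(o, m) = o*o - 974 = o**2 - 974 = -974 + o**2)
X - n(2159, f(41)) = 1827975/852827 - (-974 + 2159**2) = 1827975/852827 - (-974 + 4661281) = 1827975/852827 - 1*4660307 = 1827975/852827 - 4660307 = -3974433809914/852827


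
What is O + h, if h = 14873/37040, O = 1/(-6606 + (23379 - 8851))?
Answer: 58930473/146715440 ≈ 0.40167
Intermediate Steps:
O = 1/7922 (O = 1/(-6606 + 14528) = 1/7922 ≈ 0.00012623)
h = 14873/37040 (h = 14873*(1/37040) = 14873/37040 ≈ 0.40154)
O + h = 1/7922 + 14873/37040 = 58930473/146715440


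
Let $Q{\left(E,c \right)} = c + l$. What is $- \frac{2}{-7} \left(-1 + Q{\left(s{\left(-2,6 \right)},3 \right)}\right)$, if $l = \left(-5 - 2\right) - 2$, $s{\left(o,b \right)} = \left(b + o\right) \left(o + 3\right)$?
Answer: $-2$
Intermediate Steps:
$s{\left(o,b \right)} = \left(3 + o\right) \left(b + o\right)$ ($s{\left(o,b \right)} = \left(b + o\right) \left(3 + o\right) = \left(3 + o\right) \left(b + o\right)$)
$l = -9$ ($l = -7 - 2 = -9$)
$Q{\left(E,c \right)} = -9 + c$ ($Q{\left(E,c \right)} = c - 9 = -9 + c$)
$- \frac{2}{-7} \left(-1 + Q{\left(s{\left(-2,6 \right)},3 \right)}\right) = - \frac{2}{-7} \left(-1 + \left(-9 + 3\right)\right) = \left(-2\right) \left(- \frac{1}{7}\right) \left(-1 - 6\right) = \frac{2}{7} \left(-7\right) = -2$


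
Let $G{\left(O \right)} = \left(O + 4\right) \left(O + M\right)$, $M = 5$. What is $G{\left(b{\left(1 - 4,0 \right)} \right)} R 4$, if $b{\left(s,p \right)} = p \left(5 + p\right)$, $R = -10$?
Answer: $-800$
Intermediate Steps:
$G{\left(O \right)} = \left(4 + O\right) \left(5 + O\right)$ ($G{\left(O \right)} = \left(O + 4\right) \left(O + 5\right) = \left(4 + O\right) \left(5 + O\right)$)
$G{\left(b{\left(1 - 4,0 \right)} \right)} R 4 = \left(20 + \left(0 \left(5 + 0\right)\right)^{2} + 9 \cdot 0 \left(5 + 0\right)\right) \left(-10\right) 4 = \left(20 + \left(0 \cdot 5\right)^{2} + 9 \cdot 0 \cdot 5\right) \left(-10\right) 4 = \left(20 + 0^{2} + 9 \cdot 0\right) \left(-10\right) 4 = \left(20 + 0 + 0\right) \left(-10\right) 4 = 20 \left(-10\right) 4 = \left(-200\right) 4 = -800$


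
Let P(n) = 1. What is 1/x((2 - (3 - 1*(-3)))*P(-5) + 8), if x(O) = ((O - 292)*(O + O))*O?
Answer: -1/9216 ≈ -0.00010851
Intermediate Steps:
x(O) = 2*O²*(-292 + O) (x(O) = ((-292 + O)*(2*O))*O = (2*O*(-292 + O))*O = 2*O²*(-292 + O))
1/x((2 - (3 - 1*(-3)))*P(-5) + 8) = 1/(2*((2 - (3 - 1*(-3)))*1 + 8)²*(-292 + ((2 - (3 - 1*(-3)))*1 + 8))) = 1/(2*((2 - (3 + 3))*1 + 8)²*(-292 + ((2 - (3 + 3))*1 + 8))) = 1/(2*((2 - 1*6)*1 + 8)²*(-292 + ((2 - 1*6)*1 + 8))) = 1/(2*((2 - 6)*1 + 8)²*(-292 + ((2 - 6)*1 + 8))) = 1/(2*(-4*1 + 8)²*(-292 + (-4*1 + 8))) = 1/(2*(-4 + 8)²*(-292 + (-4 + 8))) = 1/(2*4²*(-292 + 4)) = 1/(2*16*(-288)) = 1/(-9216) = -1/9216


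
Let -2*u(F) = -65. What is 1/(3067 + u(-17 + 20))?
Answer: 2/6199 ≈ 0.00032263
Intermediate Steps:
u(F) = 65/2 (u(F) = -1/2*(-65) = 65/2)
1/(3067 + u(-17 + 20)) = 1/(3067 + 65/2) = 1/(6199/2) = 2/6199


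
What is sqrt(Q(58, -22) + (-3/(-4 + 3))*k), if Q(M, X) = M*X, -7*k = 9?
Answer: 17*I*sqrt(217)/7 ≈ 35.775*I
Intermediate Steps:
k = -9/7 (k = -1/7*9 = -9/7 ≈ -1.2857)
sqrt(Q(58, -22) + (-3/(-4 + 3))*k) = sqrt(58*(-22) - 3/(-4 + 3)*(-9/7)) = sqrt(-1276 - 3/(-1)*(-9/7)) = sqrt(-1276 - (-3)*(-9/7)) = sqrt(-1276 - 3*(-1)*(-9/7)) = sqrt(-1276 + 3*(-9/7)) = sqrt(-1276 - 27/7) = sqrt(-8959/7) = 17*I*sqrt(217)/7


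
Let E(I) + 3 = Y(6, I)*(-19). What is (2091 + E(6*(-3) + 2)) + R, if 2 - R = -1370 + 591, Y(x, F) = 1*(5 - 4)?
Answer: 2850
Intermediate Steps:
Y(x, F) = 1 (Y(x, F) = 1*1 = 1)
E(I) = -22 (E(I) = -3 + 1*(-19) = -3 - 19 = -22)
R = 781 (R = 2 - (-1370 + 591) = 2 - 1*(-779) = 2 + 779 = 781)
(2091 + E(6*(-3) + 2)) + R = (2091 - 22) + 781 = 2069 + 781 = 2850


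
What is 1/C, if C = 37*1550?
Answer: 1/57350 ≈ 1.7437e-5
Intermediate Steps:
C = 57350
1/C = 1/57350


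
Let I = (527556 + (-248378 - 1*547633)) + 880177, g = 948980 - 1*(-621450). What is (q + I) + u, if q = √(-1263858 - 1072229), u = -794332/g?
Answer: 480332893064/785215 + 13*I*√13823 ≈ 6.1172e+5 + 1528.4*I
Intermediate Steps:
g = 1570430 (g = 948980 + 621450 = 1570430)
u = -397166/785215 (u = -794332/1570430 = -794332*1/1570430 = -397166/785215 ≈ -0.50581)
q = 13*I*√13823 (q = √(-2336087) = 13*I*√13823 ≈ 1528.4*I)
I = 611722 (I = (527556 + (-248378 - 547633)) + 880177 = (527556 - 796011) + 880177 = -268455 + 880177 = 611722)
(q + I) + u = (13*I*√13823 + 611722) - 397166/785215 = (611722 + 13*I*√13823) - 397166/785215 = 480332893064/785215 + 13*I*√13823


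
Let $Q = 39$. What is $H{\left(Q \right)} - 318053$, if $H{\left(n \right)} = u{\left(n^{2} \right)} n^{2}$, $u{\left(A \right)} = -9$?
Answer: $-331742$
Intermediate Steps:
$H{\left(n \right)} = - 9 n^{2}$
$H{\left(Q \right)} - 318053 = - 9 \cdot 39^{2} - 318053 = \left(-9\right) 1521 - 318053 = -13689 - 318053 = -331742$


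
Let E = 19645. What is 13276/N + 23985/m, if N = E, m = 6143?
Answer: 552739793/120679235 ≈ 4.5802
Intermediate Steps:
N = 19645
13276/N + 23985/m = 13276/19645 + 23985/6143 = 552739793/120679235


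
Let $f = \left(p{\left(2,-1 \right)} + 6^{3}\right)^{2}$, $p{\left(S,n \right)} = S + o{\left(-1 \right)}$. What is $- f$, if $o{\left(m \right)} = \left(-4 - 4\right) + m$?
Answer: $-43681$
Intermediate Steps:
$o{\left(m \right)} = -8 + m$
$p{\left(S,n \right)} = -9 + S$ ($p{\left(S,n \right)} = S - 9 = -9 + S$)
$f = 43681$ ($f = \left(\left(-9 + 2\right) + 6^{3}\right)^{2} = \left(-7 + 216\right)^{2} = 209^{2} = 43681$)
$- f = \left(-1\right) 43681 = -43681$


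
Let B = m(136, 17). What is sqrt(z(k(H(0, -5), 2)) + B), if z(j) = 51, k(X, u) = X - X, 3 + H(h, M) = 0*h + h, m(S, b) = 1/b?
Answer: 2*sqrt(3689)/17 ≈ 7.1455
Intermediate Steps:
H(h, M) = -3 + h (H(h, M) = -3 + (0*h + h) = -3 + (0 + h) = -3 + h)
k(X, u) = 0
B = 1/17 ≈ 0.058824
sqrt(z(k(H(0, -5), 2)) + B) = sqrt(51 + 1/17) = sqrt(868/17) = 2*sqrt(3689)/17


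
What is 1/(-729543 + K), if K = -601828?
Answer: -1/1331371 ≈ -7.5111e-7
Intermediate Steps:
1/(-729543 + K) = 1/(-729543 - 601828) = 1/(-1331371) = -1/1331371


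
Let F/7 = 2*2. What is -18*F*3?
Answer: -1512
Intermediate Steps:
F = 28 (F = 7*(2*2) = 7*4 = 28)
-18*F*3 = -18*28*3 = -504*3 = -1512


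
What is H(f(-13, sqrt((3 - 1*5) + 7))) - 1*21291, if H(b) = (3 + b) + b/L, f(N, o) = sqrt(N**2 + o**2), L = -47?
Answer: -21288 + 46*sqrt(174)/47 ≈ -21275.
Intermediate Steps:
H(b) = 3 + 46*b/47 (H(b) = (3 + b) + b/(-47) = (3 + b) + b*(-1/47) = (3 + b) - b/47 = 3 + 46*b/47)
H(f(-13, sqrt((3 - 1*5) + 7))) - 1*21291 = (3 + 46*sqrt((-13)**2 + (sqrt((3 - 1*5) + 7))**2)/47) - 1*21291 = (3 + 46*sqrt(169 + (sqrt((3 - 5) + 7))**2)/47) - 21291 = (3 + 46*sqrt(169 + (sqrt(-2 + 7))**2)/47) - 21291 = (3 + 46*sqrt(169 + (sqrt(5))**2)/47) - 21291 = (3 + 46*sqrt(169 + 5)/47) - 21291 = (3 + 46*sqrt(174)/47) - 21291 = -21288 + 46*sqrt(174)/47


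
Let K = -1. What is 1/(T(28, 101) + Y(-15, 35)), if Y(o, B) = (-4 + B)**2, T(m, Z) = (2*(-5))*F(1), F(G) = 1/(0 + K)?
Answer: 1/971 ≈ 0.0010299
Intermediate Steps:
F(G) = -1 (F(G) = 1/(0 - 1) = 1/(-1) = -1)
T(m, Z) = 10 (T(m, Z) = (2*(-5))*(-1) = -10*(-1) = 10)
1/(T(28, 101) + Y(-15, 35)) = 1/(10 + (-4 + 35)**2) = 1/(10 + 31**2) = 1/(10 + 961) = 1/971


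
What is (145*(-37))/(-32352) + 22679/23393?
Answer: 859214453/756810336 ≈ 1.1353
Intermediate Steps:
(145*(-37))/(-32352) + 22679/23393 = -5365*(-1/32352) + 22679*(1/23393) = 5365/32352 + 22679/23393 = 859214453/756810336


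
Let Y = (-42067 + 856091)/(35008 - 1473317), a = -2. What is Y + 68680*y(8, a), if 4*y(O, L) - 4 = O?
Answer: 296348372336/1438309 ≈ 2.0604e+5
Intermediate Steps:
y(O, L) = 1 + O/4
Y = -814024/1438309 (Y = 814024/(-1438309) = 814024*(-1/1438309) = -814024/1438309 ≈ -0.56596)
Y + 68680*y(8, a) = -814024/1438309 + 68680*(1 + (1/4)*8) = -814024/1438309 + 68680*(1 + 2) = -814024/1438309 + 68680*3 = -814024/1438309 + 206040 = 296348372336/1438309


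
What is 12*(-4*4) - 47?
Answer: -239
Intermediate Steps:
12*(-4*4) - 47 = 12*(-16) - 47 = -192 - 47 = -239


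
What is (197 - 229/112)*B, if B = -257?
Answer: -5611595/112 ≈ -50104.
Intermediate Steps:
(197 - 229/112)*B = (197 - 229/112)*(-257) = (21835/112)*(-257) = -5611595/112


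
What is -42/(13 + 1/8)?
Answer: -16/5 ≈ -3.2000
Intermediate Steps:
-42/(13 + 1/8) = -42/(13 + ⅛) = -42/105/8 = -42*8/105 = -16/5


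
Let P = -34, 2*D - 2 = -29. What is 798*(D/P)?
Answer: 10773/34 ≈ 316.85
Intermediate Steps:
D = -27/2 (D = 1 + (½)*(-29) = 1 - 29/2 = -27/2 ≈ -13.500)
798*(D/P) = 798*(-27/2/(-34)) = 798*(-27/2*(-1/34)) = 798*(27/68) = 10773/34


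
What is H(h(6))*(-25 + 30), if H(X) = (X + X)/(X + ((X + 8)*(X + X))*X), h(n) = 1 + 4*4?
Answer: 10/851 ≈ 0.011751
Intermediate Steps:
h(n) = 17 (h(n) = 1 + 16 = 17)
H(X) = 2*X/(X + 2*X**2*(8 + X)) (H(X) = (2*X)/(X + ((8 + X)*(2*X))*X) = (2*X)/(X + (2*X*(8 + X))*X) = (2*X)/(X + 2*X**2*(8 + X)) = 2*X/(X + 2*X**2*(8 + X)))
H(h(6))*(-25 + 30) = (2/(1 + 2*17**2 + 16*17))*(-25 + 30) = (2/(1 + 2*289 + 272))*5 = (2/(1 + 578 + 272))*5 = (2/851)*5 = 10/851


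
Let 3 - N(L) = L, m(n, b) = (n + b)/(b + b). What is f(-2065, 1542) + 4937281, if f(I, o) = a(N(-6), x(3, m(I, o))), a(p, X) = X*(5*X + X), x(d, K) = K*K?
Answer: 74437893200684531377/15076697705856 ≈ 4.9373e+6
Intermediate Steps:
m(n, b) = (b + n)/(2*b) (m(n, b) = (b + n)/((2*b)) = (b + n)*(1/(2*b)) = (b + n)/(2*b))
N(L) = 3 - L
x(d, K) = K**2
a(p, X) = 6*X**2 (a(p, X) = X*(6*X) = 6*X**2)
f(I, o) = 3*(I + o)**4/(8*o**4) (f(I, o) = 6*(((o + I)/(2*o))**2)**2 = 6*(((I + o)/(2*o))**2)**2 = 6*((I + o)**2/(4*o**2))**2 = 6*((I + o)**4/(16*o**4)) = 3*(I + o)**4/(8*o**4))
f(-2065, 1542) + 4937281 = (3/8)*(-2065 + 1542)**4/1542**4 + 4937281 = (3/8)*(1/5653761639696)*(-523)**4 + 4937281 = (3/8)*(1/5653761639696)*74818113841 + 4937281 = 74818113841/15076697705856 + 4937281 = 74437893200684531377/15076697705856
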